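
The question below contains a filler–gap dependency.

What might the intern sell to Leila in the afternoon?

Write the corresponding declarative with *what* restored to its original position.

The intern might sell what to Leila in the afternoon.

The filler 'what' is interpreted as the direct object of 'sell'. It moves to the left edge, and the trace sits right after 'sell':
What might the intern sell ___ to Leila in the afternoon?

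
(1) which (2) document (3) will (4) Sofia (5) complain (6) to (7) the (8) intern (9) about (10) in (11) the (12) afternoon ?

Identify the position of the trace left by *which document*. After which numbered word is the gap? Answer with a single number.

Underlying clause: Sofia will complain to the intern about which document in the afternoon.
The filler 'which document' is interpreted as the object of the preposition 'about'. Wh-movement fronts it, leaving a gap right after 'about':
Which document will Sofia complain to the intern about ___ in the afternoon?
'about' is word 9.

9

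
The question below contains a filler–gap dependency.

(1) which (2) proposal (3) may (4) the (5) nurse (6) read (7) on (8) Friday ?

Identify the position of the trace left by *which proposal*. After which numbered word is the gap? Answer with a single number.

Before movement: The nurse may read which proposal on Friday.
'which proposal' is the direct object of 'read'. Wh-movement fronts it, leaving a gap right after 'read':
Which proposal may the nurse read ___ on Friday?
'read' is word 6.

6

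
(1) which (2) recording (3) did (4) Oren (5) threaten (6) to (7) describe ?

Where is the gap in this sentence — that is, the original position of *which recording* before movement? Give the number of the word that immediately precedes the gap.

Before movement: Oren did threaten to describe which recording.
'which recording' is the direct object of 'describe'. It moves to the left edge, and the trace sits right after 'describe':
Which recording did Oren threaten to describe ___?
'describe' is word 7.

7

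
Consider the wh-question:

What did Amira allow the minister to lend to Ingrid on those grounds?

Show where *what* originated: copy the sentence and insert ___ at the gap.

What did Amira allow the minister to lend ___ to Ingrid on those grounds?

Underlying clause: Amira did allow the minister to lend what to Ingrid on those grounds.
The filler 'what' is interpreted as the direct object of 'lend'. The gap is right after 'lend'.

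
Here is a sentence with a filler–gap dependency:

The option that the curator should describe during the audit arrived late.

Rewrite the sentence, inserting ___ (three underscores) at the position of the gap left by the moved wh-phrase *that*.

The option that the curator should describe ___ during the audit arrived late.

The filler 'that' is interpreted as the direct object of 'describe'. The gap is right after 'describe'.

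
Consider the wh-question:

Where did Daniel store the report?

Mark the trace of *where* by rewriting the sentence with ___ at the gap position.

Where did Daniel store the report ___?

Pre-movement form: Daniel did store the report where.
'where' is the locative complement of 'store'. The gap is right after 'report'.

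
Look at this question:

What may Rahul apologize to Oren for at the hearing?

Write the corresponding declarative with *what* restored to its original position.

Rahul may apologize to Oren for what at the hearing.

'what' functions as the object of the preposition 'for'. Fronting leaves a gap immediately after 'for':
What may Rahul apologize to Oren for ___ at the hearing?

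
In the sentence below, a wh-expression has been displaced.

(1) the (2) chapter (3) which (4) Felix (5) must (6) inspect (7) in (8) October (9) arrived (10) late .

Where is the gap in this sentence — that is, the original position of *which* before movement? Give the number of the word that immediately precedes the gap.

6

'which' is the direct object of 'inspect'. Wh-movement fronts it, leaving a gap right after 'inspect':
The chapter which Felix must inspect ___ in October arrived late.
'inspect' is word 6.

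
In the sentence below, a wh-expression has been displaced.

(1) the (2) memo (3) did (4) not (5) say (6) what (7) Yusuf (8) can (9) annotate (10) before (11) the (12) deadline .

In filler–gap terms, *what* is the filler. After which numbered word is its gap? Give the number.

Pre-movement form: Yusuf can annotate what before the deadline.
'what' is the direct object of 'annotate'. Fronting leaves a gap immediately after 'annotate':
The memo did not say what Yusuf can annotate ___ before the deadline.
'annotate' is word 9.

9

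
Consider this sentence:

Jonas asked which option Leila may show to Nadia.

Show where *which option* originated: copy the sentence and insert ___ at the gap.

Jonas asked which option Leila may show ___ to Nadia.

Pre-movement form: Leila may show which option to Nadia.
The filler 'which option' is interpreted as the direct object of 'show'. The gap is right after 'show'.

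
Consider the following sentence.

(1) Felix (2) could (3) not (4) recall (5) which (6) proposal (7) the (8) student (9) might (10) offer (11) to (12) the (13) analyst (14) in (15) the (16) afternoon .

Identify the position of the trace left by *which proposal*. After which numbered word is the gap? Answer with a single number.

In situ: The student might offer which proposal to the analyst in the afternoon.
'which proposal' is the direct object of 'offer'. Wh-movement fronts it, leaving a gap right after 'offer':
Felix could not recall which proposal the student might offer ___ to the analyst in the afternoon.
'offer' is word 10.

10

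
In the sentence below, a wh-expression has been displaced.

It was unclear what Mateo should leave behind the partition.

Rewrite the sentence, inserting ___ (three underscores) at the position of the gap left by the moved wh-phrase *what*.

It was unclear what Mateo should leave ___ behind the partition.

Underlying clause: Mateo should leave what behind the partition.
'what' functions as the direct object of 'leave'. The gap is right after 'leave'.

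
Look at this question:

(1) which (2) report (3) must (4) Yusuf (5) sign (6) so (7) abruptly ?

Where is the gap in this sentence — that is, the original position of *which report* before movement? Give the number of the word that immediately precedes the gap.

5

Underlying clause: Yusuf must sign which report so abruptly.
The filler 'which report' is interpreted as the direct object of 'sign'. Wh-movement fronts it, leaving a gap right after 'sign':
Which report must Yusuf sign ___ so abruptly?
'sign' is word 5.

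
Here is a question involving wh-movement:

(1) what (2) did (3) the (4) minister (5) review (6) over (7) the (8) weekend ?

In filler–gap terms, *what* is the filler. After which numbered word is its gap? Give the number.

In situ: The minister did review what over the weekend.
'what' is the direct object of 'review'. Fronting leaves a gap immediately after 'review':
What did the minister review ___ over the weekend?
'review' is word 5.

5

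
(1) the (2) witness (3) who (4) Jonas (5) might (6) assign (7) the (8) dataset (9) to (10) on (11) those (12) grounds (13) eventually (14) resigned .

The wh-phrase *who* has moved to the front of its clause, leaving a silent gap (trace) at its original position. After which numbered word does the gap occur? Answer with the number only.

The filler 'who' is interpreted as the object of the preposition 'to' (recipient of 'assign'). It moves to the left edge, and the trace sits right after 'to':
The witness who Jonas might assign the dataset to ___ on those grounds eventually resigned.
'to' is word 9.

9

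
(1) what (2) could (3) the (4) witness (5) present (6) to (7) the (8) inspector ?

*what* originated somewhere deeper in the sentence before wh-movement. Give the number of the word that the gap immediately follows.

5

Underlying clause: The witness could present what to the inspector.
'what' functions as the direct object of 'present'. It moves to the left edge, and the trace sits right after 'present':
What could the witness present ___ to the inspector?
'present' is word 5.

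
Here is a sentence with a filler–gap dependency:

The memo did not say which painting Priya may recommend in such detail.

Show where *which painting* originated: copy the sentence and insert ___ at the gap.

In situ: Priya may recommend which painting in such detail.
The filler 'which painting' is interpreted as the direct object of 'recommend'. The gap is right after 'recommend'.

The memo did not say which painting Priya may recommend ___ in such detail.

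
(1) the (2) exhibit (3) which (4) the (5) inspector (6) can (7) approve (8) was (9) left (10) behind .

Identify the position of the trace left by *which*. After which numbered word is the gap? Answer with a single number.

7

'which' is the direct object of 'approve'. Wh-movement fronts it, leaving a gap right after 'approve':
The exhibit which the inspector can approve ___ was left behind.
'approve' is word 7.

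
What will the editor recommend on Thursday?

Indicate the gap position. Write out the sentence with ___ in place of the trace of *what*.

Underlying clause: The editor will recommend what on Thursday.
The filler 'what' is interpreted as the direct object of 'recommend'. The gap is right after 'recommend'.

What will the editor recommend ___ on Thursday?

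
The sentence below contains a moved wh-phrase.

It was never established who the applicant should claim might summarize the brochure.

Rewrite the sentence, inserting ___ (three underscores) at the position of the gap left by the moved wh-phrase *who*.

It was never established who the applicant should claim ___ might summarize the brochure.

In situ: The applicant should claim who might summarize the brochure.
'who' is the subject of the clause embedded under 'claim'. The gap is right after 'claim'.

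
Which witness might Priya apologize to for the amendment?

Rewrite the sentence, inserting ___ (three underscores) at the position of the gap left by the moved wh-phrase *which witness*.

In situ: Priya might apologize to which witness for the amendment.
The filler 'which witness' is interpreted as the object of the preposition 'to'. The gap is right after 'to'.

Which witness might Priya apologize to ___ for the amendment?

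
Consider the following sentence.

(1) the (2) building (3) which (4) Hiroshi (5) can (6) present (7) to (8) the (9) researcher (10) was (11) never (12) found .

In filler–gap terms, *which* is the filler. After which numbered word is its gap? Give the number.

6

The filler 'which' is interpreted as the direct object of 'present'. It moves to the left edge, and the trace sits right after 'present':
The building which Hiroshi can present ___ to the researcher was never found.
'present' is word 6.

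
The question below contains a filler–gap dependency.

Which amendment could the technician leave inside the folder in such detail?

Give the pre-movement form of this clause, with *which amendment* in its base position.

The technician could leave which amendment inside the folder in such detail.

'which amendment' is the direct object of 'leave'. It moves to the left edge, and the trace sits right after 'leave':
Which amendment could the technician leave ___ inside the folder in such detail?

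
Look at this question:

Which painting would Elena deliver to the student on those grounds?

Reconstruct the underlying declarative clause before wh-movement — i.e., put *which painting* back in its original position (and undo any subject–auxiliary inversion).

The filler 'which painting' is interpreted as the direct object of 'deliver'. Wh-movement fronts it, leaving a gap right after 'deliver':
Which painting would Elena deliver ___ to the student on those grounds?

Elena would deliver which painting to the student on those grounds.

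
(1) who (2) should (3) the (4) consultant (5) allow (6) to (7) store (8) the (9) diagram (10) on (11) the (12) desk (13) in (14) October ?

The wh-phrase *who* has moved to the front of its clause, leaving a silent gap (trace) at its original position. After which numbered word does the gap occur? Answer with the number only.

5

Before movement: The consultant should allow who to store the diagram on the desk in October.
'who' functions as the direct object of 'allow'. It moves to the left edge, and the trace sits right after 'allow':
Who should the consultant allow ___ to store the diagram on the desk in October?
'allow' is word 5.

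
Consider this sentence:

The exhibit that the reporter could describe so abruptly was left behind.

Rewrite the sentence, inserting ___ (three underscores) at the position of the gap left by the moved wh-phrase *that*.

'that' functions as the direct object of 'describe'. The gap is right after 'describe'.

The exhibit that the reporter could describe ___ so abruptly was left behind.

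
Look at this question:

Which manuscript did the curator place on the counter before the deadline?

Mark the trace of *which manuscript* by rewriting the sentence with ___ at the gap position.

Which manuscript did the curator place ___ on the counter before the deadline?

Before movement: The curator did place which manuscript on the counter before the deadline.
'which manuscript' functions as the direct object of 'place'. The gap is right after 'place'.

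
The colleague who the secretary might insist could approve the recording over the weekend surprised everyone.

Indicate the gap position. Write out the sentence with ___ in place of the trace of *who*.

The colleague who the secretary might insist ___ could approve the recording over the weekend surprised everyone.

'who' is the subject of the clause embedded under 'insist'. The gap is right after 'insist'.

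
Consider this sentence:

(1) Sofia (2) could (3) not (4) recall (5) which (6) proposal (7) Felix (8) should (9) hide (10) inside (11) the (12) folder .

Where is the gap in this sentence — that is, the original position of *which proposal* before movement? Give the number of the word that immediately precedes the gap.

9

Pre-movement form: Felix should hide which proposal inside the folder.
The filler 'which proposal' is interpreted as the direct object of 'hide'. Wh-movement fronts it, leaving a gap right after 'hide':
Sofia could not recall which proposal Felix should hide ___ inside the folder.
'hide' is word 9.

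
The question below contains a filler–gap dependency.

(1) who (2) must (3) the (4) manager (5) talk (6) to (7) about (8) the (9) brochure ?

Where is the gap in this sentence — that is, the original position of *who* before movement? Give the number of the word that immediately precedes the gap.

6

In situ: The manager must talk to who about the brochure.
'who' functions as the object of the preposition 'to'. It moves to the left edge, and the trace sits right after 'to':
Who must the manager talk to ___ about the brochure?
'to' is word 6.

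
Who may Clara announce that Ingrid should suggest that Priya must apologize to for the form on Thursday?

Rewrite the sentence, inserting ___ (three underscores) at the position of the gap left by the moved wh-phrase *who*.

Who may Clara announce that Ingrid should suggest that Priya must apologize to ___ for the form on Thursday?

Before movement: Clara may announce that Ingrid should suggest that Priya must apologize to who for the form on Thursday.
'who' is the object of the preposition 'to'. The gap is right after 'to'.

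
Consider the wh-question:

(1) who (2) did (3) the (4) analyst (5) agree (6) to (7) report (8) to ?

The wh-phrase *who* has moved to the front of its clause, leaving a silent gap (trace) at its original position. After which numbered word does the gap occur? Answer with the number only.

Underlying clause: The analyst did agree to report to who.
The filler 'who' is interpreted as the object of the preposition 'to'. Wh-movement fronts it, leaving a gap right after 'to':
Who did the analyst agree to report to ___?
'to' is word 8.

8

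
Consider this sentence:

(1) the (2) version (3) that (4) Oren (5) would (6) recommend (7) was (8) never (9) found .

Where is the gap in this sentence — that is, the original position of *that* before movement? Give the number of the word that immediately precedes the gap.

6

The filler 'that' is interpreted as the direct object of 'recommend'. Wh-movement fronts it, leaving a gap right after 'recommend':
The version that Oren would recommend ___ was never found.
'recommend' is word 6.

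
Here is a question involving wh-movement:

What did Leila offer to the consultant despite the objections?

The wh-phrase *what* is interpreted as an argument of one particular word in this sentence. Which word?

offer

In situ: Leila did offer what to the consultant despite the objections.
'what' is the direct object of 'offer'. Fronting leaves a gap immediately after 'offer':
What did Leila offer ___ to the consultant despite the objections?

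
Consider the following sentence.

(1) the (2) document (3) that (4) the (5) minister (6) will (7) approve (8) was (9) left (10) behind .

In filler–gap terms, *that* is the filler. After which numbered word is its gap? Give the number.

'that' is the direct object of 'approve'. Fronting leaves a gap immediately after 'approve':
The document that the minister will approve ___ was left behind.
'approve' is word 7.

7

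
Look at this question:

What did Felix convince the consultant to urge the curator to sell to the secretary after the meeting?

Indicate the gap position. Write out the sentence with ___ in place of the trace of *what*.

What did Felix convince the consultant to urge the curator to sell ___ to the secretary after the meeting?

In situ: Felix did convince the consultant to urge the curator to sell what to the secretary after the meeting.
'what' functions as the direct object of 'sell'. The gap is right after 'sell'.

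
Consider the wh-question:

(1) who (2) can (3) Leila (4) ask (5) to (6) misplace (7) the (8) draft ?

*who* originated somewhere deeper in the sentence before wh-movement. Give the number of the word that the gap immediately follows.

4

In situ: Leila can ask who to misplace the draft.
'who' is the direct object of 'ask'. Wh-movement fronts it, leaving a gap right after 'ask':
Who can Leila ask ___ to misplace the draft?
'ask' is word 4.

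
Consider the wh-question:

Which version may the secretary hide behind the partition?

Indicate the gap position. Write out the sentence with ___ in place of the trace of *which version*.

Which version may the secretary hide ___ behind the partition?

Pre-movement form: The secretary may hide which version behind the partition.
'which version' is the direct object of 'hide'. The gap is right after 'hide'.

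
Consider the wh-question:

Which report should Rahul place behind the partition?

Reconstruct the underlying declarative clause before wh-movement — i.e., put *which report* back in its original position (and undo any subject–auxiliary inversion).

Rahul should place which report behind the partition.

The filler 'which report' is interpreted as the direct object of 'place'. Fronting leaves a gap immediately after 'place':
Which report should Rahul place ___ behind the partition?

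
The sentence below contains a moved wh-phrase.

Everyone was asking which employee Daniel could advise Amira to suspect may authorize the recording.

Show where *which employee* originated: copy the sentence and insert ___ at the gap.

Everyone was asking which employee Daniel could advise Amira to suspect ___ may authorize the recording.

Pre-movement form: Daniel could advise Amira to suspect which employee may authorize the recording.
'which employee' is the subject of the clause embedded under 'suspect'. The gap is right after 'suspect'.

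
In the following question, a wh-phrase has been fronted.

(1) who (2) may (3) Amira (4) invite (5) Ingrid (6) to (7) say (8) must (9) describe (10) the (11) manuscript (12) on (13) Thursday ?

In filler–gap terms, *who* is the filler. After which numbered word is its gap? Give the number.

7

In situ: Amira may invite Ingrid to say who must describe the manuscript on Thursday.
'who' is the subject of the clause embedded under 'say'. It moves to the left edge, and the trace sits right after 'say':
Who may Amira invite Ingrid to say ___ must describe the manuscript on Thursday?
'say' is word 7.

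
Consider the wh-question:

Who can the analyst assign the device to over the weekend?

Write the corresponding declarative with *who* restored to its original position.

The analyst can assign the device to who over the weekend.

'who' functions as the object of the preposition 'to' (recipient of 'assign'). Wh-movement fronts it, leaving a gap right after 'to':
Who can the analyst assign the device to ___ over the weekend?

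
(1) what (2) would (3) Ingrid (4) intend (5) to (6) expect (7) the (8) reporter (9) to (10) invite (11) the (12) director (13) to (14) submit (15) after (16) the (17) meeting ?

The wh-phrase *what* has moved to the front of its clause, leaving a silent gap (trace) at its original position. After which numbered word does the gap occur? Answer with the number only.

Underlying clause: Ingrid would intend to expect the reporter to invite the director to submit what after the meeting.
'what' is the direct object of 'submit'. Fronting leaves a gap immediately after 'submit':
What would Ingrid intend to expect the reporter to invite the director to submit ___ after the meeting?
'submit' is word 14.

14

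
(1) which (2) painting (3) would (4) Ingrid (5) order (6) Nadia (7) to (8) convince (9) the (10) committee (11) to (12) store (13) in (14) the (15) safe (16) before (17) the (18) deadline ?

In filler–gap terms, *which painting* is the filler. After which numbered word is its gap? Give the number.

12

Pre-movement form: Ingrid would order Nadia to convince the committee to store which painting in the safe before the deadline.
The filler 'which painting' is interpreted as the direct object of 'store'. It moves to the left edge, and the trace sits right after 'store':
Which painting would Ingrid order Nadia to convince the committee to store ___ in the safe before the deadline?
'store' is word 12.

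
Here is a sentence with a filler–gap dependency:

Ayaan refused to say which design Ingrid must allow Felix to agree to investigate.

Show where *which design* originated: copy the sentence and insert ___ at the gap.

Ayaan refused to say which design Ingrid must allow Felix to agree to investigate ___.

Underlying clause: Ingrid must allow Felix to agree to investigate which design.
The filler 'which design' is interpreted as the direct object of 'investigate'. The gap is right after 'investigate'.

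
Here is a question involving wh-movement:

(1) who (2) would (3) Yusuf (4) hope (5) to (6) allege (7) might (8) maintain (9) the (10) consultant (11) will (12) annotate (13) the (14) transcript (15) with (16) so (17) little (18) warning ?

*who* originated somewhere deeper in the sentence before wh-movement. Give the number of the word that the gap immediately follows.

In situ: Yusuf would hope to allege who might maintain the consultant will annotate the transcript with so little warning.
The filler 'who' is interpreted as the subject of the clause embedded under 'allege'. Fronting leaves a gap immediately after 'allege':
Who would Yusuf hope to allege ___ might maintain the consultant will annotate the transcript with so little warning?
'allege' is word 6.

6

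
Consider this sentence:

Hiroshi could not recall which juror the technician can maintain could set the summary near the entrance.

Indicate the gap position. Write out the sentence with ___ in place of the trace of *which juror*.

Pre-movement form: The technician can maintain which juror could set the summary near the entrance.
'which juror' functions as the subject of the clause embedded under 'maintain'. The gap is right after 'maintain'.

Hiroshi could not recall which juror the technician can maintain ___ could set the summary near the entrance.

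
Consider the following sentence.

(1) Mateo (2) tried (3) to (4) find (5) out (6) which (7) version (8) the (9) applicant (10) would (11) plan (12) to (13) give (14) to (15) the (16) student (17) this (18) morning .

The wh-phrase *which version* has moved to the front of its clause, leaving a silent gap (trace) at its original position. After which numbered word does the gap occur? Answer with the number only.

13

Pre-movement form: The applicant would plan to give which version to the student this morning.
The filler 'which version' is interpreted as the direct object of 'give'. Wh-movement fronts it, leaving a gap right after 'give':
Mateo tried to find out which version the applicant would plan to give ___ to the student this morning.
'give' is word 13.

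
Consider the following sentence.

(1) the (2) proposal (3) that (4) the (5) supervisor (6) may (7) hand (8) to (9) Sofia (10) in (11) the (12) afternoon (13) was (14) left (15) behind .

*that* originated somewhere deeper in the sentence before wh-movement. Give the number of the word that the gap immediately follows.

The filler 'that' is interpreted as the direct object of 'hand'. Wh-movement fronts it, leaving a gap right after 'hand':
The proposal that the supervisor may hand ___ to Sofia in the afternoon was left behind.
'hand' is word 7.

7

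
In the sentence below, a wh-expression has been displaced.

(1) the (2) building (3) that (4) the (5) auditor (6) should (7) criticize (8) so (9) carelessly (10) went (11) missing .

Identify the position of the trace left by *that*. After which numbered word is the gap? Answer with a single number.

'that' functions as the direct object of 'criticize'. Fronting leaves a gap immediately after 'criticize':
The building that the auditor should criticize ___ so carelessly went missing.
'criticize' is word 7.

7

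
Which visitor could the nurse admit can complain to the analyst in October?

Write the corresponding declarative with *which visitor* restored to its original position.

The nurse could admit which visitor can complain to the analyst in October.

'which visitor' is the subject of the clause embedded under 'admit'. It moves to the left edge, and the trace sits right after 'admit':
Which visitor could the nurse admit ___ can complain to the analyst in October?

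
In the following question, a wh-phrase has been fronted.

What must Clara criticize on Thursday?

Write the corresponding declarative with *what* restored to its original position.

Clara must criticize what on Thursday.

'what' is the direct object of 'criticize'. Wh-movement fronts it, leaving a gap right after 'criticize':
What must Clara criticize ___ on Thursday?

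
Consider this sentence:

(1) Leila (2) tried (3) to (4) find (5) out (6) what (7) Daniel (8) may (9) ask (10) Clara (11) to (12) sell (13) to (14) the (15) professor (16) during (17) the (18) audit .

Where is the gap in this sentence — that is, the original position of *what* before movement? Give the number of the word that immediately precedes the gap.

12

Underlying clause: Daniel may ask Clara to sell what to the professor during the audit.
'what' functions as the direct object of 'sell'. Wh-movement fronts it, leaving a gap right after 'sell':
Leila tried to find out what Daniel may ask Clara to sell ___ to the professor during the audit.
'sell' is word 12.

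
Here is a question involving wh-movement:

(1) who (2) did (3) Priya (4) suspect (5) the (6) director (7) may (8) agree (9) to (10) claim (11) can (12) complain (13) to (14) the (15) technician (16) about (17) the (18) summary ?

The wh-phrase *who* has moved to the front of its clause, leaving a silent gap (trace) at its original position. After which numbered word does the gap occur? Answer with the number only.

Before movement: Priya did suspect the director may agree to claim who can complain to the technician about the summary.
The filler 'who' is interpreted as the subject of the clause embedded under 'claim'. Wh-movement fronts it, leaving a gap right after 'claim':
Who did Priya suspect the director may agree to claim ___ can complain to the technician about the summary?
'claim' is word 10.

10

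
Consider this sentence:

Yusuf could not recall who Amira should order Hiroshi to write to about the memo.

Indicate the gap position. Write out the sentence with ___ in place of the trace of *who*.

Yusuf could not recall who Amira should order Hiroshi to write to ___ about the memo.

Pre-movement form: Amira should order Hiroshi to write to who about the memo.
'who' is the object of the preposition 'to'. The gap is right after 'to'.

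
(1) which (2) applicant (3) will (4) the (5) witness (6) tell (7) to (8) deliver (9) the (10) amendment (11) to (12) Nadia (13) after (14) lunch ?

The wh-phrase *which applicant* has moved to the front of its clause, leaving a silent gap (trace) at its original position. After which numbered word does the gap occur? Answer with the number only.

6

Pre-movement form: The witness will tell which applicant to deliver the amendment to Nadia after lunch.
'which applicant' functions as the direct object of 'tell'. Fronting leaves a gap immediately after 'tell':
Which applicant will the witness tell ___ to deliver the amendment to Nadia after lunch?
'tell' is word 6.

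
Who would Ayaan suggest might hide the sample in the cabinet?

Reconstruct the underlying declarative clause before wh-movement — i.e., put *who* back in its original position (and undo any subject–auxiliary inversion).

Ayaan would suggest who might hide the sample in the cabinet.

'who' is the subject of the clause embedded under 'suggest'. Fronting leaves a gap immediately after 'suggest':
Who would Ayaan suggest ___ might hide the sample in the cabinet?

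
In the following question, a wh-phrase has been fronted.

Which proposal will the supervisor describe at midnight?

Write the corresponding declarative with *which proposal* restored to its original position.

'which proposal' functions as the direct object of 'describe'. Fronting leaves a gap immediately after 'describe':
Which proposal will the supervisor describe ___ at midnight?

The supervisor will describe which proposal at midnight.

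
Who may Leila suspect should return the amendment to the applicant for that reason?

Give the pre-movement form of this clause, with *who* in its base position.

'who' is the subject of the clause embedded under 'suspect'. Wh-movement fronts it, leaving a gap right after 'suspect':
Who may Leila suspect ___ should return the amendment to the applicant for that reason?

Leila may suspect who should return the amendment to the applicant for that reason.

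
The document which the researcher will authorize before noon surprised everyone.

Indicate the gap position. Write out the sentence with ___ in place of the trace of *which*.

'which' functions as the direct object of 'authorize'. The gap is right after 'authorize'.

The document which the researcher will authorize ___ before noon surprised everyone.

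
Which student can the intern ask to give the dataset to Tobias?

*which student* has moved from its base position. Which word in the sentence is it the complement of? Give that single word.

In situ: The intern can ask which student to give the dataset to Tobias.
The filler 'which student' is interpreted as the direct object of 'ask'. Wh-movement fronts it, leaving a gap right after 'ask':
Which student can the intern ask ___ to give the dataset to Tobias?

ask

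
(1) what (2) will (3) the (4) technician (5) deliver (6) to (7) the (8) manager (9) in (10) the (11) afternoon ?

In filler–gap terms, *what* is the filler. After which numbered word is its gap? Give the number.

In situ: The technician will deliver what to the manager in the afternoon.
'what' is the direct object of 'deliver'. Wh-movement fronts it, leaving a gap right after 'deliver':
What will the technician deliver ___ to the manager in the afternoon?
'deliver' is word 5.

5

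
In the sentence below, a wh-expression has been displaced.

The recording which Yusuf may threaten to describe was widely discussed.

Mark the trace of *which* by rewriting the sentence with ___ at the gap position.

'which' is the direct object of 'describe'. The gap is right after 'describe'.

The recording which Yusuf may threaten to describe ___ was widely discussed.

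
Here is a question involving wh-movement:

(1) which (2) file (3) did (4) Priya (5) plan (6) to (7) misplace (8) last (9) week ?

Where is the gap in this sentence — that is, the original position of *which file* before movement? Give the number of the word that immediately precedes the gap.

7

Pre-movement form: Priya did plan to misplace which file last week.
'which file' functions as the direct object of 'misplace'. Wh-movement fronts it, leaving a gap right after 'misplace':
Which file did Priya plan to misplace ___ last week?
'misplace' is word 7.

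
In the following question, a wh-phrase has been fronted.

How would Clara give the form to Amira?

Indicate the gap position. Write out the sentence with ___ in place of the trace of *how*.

How would Clara give the form to Amira ___?

Underlying clause: Clara would give the form to Amira how.
'how' functions as the manner adjunct. The gap is right after 'Amira'.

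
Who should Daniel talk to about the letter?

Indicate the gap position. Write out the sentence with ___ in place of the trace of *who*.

Who should Daniel talk to ___ about the letter?

Underlying clause: Daniel should talk to who about the letter.
'who' functions as the object of the preposition 'to'. The gap is right after 'to'.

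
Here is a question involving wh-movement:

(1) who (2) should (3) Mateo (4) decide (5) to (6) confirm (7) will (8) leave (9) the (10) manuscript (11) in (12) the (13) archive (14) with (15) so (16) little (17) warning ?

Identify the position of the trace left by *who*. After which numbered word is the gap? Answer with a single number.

In situ: Mateo should decide to confirm who will leave the manuscript in the archive with so little warning.
'who' is the subject of the clause embedded under 'confirm'. Wh-movement fronts it, leaving a gap right after 'confirm':
Who should Mateo decide to confirm ___ will leave the manuscript in the archive with so little warning?
'confirm' is word 6.

6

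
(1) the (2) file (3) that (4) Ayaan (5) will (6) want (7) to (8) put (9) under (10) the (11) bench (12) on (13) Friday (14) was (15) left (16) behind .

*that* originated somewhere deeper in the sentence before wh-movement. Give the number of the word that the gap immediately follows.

8

'that' is the direct object of 'put'. Fronting leaves a gap immediately after 'put':
The file that Ayaan will want to put ___ under the bench on Friday was left behind.
'put' is word 8.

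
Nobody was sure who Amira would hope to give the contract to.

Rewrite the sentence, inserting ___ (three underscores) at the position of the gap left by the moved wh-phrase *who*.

Underlying clause: Amira would hope to give the contract to who.
'who' functions as the object of the preposition 'to' (recipient of 'give'). The gap is right after 'to'.

Nobody was sure who Amira would hope to give the contract to ___.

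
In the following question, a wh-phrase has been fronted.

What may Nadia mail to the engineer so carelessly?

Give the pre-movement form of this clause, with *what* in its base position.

'what' functions as the direct object of 'mail'. Wh-movement fronts it, leaving a gap right after 'mail':
What may Nadia mail ___ to the engineer so carelessly?

Nadia may mail what to the engineer so carelessly.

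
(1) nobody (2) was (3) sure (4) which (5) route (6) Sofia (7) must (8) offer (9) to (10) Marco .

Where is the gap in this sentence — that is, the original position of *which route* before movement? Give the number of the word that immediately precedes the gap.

Underlying clause: Sofia must offer which route to Marco.
'which route' is the direct object of 'offer'. Fronting leaves a gap immediately after 'offer':
Nobody was sure which route Sofia must offer ___ to Marco.
'offer' is word 8.

8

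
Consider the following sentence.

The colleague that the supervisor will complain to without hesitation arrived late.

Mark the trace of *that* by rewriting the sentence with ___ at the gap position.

The colleague that the supervisor will complain to ___ without hesitation arrived late.

'that' functions as the object of the preposition 'to'. The gap is right after 'to'.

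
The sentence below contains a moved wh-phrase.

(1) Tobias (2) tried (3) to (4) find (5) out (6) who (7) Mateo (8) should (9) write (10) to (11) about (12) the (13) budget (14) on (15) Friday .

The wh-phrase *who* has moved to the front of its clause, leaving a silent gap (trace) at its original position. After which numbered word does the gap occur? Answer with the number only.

Before movement: Mateo should write to who about the budget on Friday.
'who' functions as the object of the preposition 'to'. Wh-movement fronts it, leaving a gap right after 'to':
Tobias tried to find out who Mateo should write to ___ about the budget on Friday.
'to' is word 10.

10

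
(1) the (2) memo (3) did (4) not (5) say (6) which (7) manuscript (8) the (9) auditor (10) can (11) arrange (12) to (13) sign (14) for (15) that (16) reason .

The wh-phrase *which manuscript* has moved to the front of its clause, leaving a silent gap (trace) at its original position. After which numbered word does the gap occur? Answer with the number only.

Underlying clause: The auditor can arrange to sign which manuscript for that reason.
'which manuscript' is the direct object of 'sign'. Wh-movement fronts it, leaving a gap right after 'sign':
The memo did not say which manuscript the auditor can arrange to sign ___ for that reason.
'sign' is word 13.

13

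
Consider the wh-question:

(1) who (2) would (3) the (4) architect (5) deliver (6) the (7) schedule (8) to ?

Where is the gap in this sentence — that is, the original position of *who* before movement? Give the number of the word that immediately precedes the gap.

Pre-movement form: The architect would deliver the schedule to who.
'who' is the object of the preposition 'to' (recipient of 'deliver'). Wh-movement fronts it, leaving a gap right after 'to':
Who would the architect deliver the schedule to ___?
'to' is word 8.

8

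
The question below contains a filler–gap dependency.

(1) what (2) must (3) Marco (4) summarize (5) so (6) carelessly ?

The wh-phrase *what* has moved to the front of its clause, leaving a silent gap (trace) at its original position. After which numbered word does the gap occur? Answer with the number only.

4

In situ: Marco must summarize what so carelessly.
The filler 'what' is interpreted as the direct object of 'summarize'. Wh-movement fronts it, leaving a gap right after 'summarize':
What must Marco summarize ___ so carelessly?
'summarize' is word 4.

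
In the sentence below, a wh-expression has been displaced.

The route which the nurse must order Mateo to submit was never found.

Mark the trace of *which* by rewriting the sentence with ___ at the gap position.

The filler 'which' is interpreted as the direct object of 'submit'. The gap is right after 'submit'.

The route which the nurse must order Mateo to submit ___ was never found.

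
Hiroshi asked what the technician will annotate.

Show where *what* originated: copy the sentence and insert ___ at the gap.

In situ: The technician will annotate what.
The filler 'what' is interpreted as the direct object of 'annotate'. The gap is right after 'annotate'.

Hiroshi asked what the technician will annotate ___.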